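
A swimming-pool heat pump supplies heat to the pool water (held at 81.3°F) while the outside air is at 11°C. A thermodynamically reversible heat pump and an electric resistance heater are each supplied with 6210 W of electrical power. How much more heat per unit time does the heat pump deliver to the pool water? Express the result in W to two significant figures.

In absolute terms T_C = 284.15 K and T_H = 300.54 K, so ΔT = 16.39 K.
COP_Carnot = T_H/ΔT = 300.54/16.39 = 18.34.
The heat pump delivers Q̇_H = COP × Ẇ = 113900 W; the resistance heater delivers Ẇ = 6210 W.
Extra = (COP − 1)·Ẇ = 107700 W.

110000 W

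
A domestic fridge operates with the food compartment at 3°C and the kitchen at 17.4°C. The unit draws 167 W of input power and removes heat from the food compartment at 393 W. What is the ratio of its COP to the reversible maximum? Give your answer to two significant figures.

COP_actual = Q̇_C/Ẇ = 393.0/167.0 = 2.353.
In absolute terms T_C = 276.15 K and T_H = 290.55 K, so ΔT = 14.40 K.
COP_Carnot = T_C/ΔT = 276.15/14.40 = 19.18.
η_II = COP_actual/COP_Carnot = 2.353/19.18 = 0.1227.

0.12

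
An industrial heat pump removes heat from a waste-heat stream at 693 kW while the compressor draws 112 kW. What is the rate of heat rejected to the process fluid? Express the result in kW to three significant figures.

For a cyclic device the first law requires Q̇_H = Q̇_C + Ẇ.
Q̇_H = Q̇_C + Ẇ = 805.0 kW.

805 kW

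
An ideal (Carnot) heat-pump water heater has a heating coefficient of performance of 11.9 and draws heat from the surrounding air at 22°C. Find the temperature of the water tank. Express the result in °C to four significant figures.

49.08 °C

COP_HP = T_H/(T_H − T_C) rearranges to T_H = COP·T_C/(COP − 1).
With T_C = 295.15 K, T_H = 11.9 × 295.15/10.90 = 322.23 K.
Converting, 322.23 K = 49.08°C.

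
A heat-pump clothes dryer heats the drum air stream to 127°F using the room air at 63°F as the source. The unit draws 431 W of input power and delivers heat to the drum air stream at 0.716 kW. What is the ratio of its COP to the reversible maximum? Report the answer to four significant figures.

0.1812

Converting, Q̇_H = 0.7160 kW = 716.0 W, so COP_actual = Q̇_H/Ẇ = 716.0/431.0 = 1.661.
In absolute terms T_C = 290.37 K and T_H = 325.93 K, so ΔT = 35.56 K.
COP_Carnot = T_H/ΔT = 325.93/35.56 = 9.167.
η_II = COP_actual/COP_Carnot = 1.661/9.167 = 0.1812.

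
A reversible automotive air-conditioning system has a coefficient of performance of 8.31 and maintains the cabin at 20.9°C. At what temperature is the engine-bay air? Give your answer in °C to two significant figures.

COP_R = T_C/(T_H − T_C) gives T_H − T_C = T_C/COP.
With T_C = 294.05 K, T_H = 294.05 × (1 + 1/8.31) = 329.44 K.
Converting, 329.44 K = 56.29°C.

56 °C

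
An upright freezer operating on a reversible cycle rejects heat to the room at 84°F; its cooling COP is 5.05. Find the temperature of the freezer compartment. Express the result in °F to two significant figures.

For a Carnot refrigerator COP_R = T_C/(T_H − T_C), so T_C = COP·T_H/(1 + COP).
With T_H = 302.04 K, T_C = 5.05 × 302.04/6.050 = 252.12 K.
Converting, 252.12 K = -5.86°F.

-5.9 °F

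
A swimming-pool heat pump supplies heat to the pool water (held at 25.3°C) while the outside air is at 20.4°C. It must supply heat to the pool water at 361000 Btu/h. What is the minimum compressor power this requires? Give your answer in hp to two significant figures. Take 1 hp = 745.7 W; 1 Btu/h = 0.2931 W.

In absolute terms T_C = 293.55 K and T_H = 298.45 K, so ΔT = 4.900 K.
COP_Carnot = T_H/ΔT = 298.45/4.900 = 60.91.
Ẇ_min = Q̇/COP_Carnot = 361000/60.91 = 5927 Btu/h = 2.330 hp.

2.3 hp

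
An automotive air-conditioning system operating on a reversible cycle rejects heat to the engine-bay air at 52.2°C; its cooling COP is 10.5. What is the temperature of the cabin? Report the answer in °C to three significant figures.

For a Carnot refrigerator COP_R = T_C/(T_H − T_C), so T_C = COP·T_H/(1 + COP).
With T_H = 325.35 K, T_C = 10.5 × 325.35/11.50 = 297.06 K.
Converting, 297.06 K = 23.91°C.

23.9 °C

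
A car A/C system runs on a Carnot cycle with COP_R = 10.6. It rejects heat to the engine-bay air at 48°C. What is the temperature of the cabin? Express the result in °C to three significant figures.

For a Carnot refrigerator COP_R = T_C/(T_H − T_C), so T_C = COP·T_H/(1 + COP).
With T_H = 321.15 K, T_C = 10.6 × 321.15/11.60 = 293.46 K.
Converting, 293.46 K = 20.31°C.

20.3 °C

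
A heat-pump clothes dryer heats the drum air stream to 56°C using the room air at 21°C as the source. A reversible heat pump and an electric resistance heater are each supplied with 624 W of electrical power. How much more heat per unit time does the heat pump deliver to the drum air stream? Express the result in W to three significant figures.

5240 W

In absolute terms T_C = 294.15 K and T_H = 329.15 K, so ΔT = 35.00 K.
COP_Carnot = T_H/ΔT = 329.15/35.00 = 9.404.
The heat pump delivers Q̇_H = COP × Ẇ = 5868 W; the resistance heater delivers Ẇ = 624.0 W.
Extra = (COP − 1)·Ẇ = 5244 W.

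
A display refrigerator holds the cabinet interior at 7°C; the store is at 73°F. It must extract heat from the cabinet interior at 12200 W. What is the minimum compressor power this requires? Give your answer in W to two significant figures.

690 W

In absolute terms T_C = 280.15 K and T_H = 295.93 K, so ΔT = 15.78 K.
COP_Carnot = T_C/ΔT = 280.15/15.78 = 17.76.
Ẇ_min = Q̇/COP_Carnot = 12200/17.76 = 687.1 W.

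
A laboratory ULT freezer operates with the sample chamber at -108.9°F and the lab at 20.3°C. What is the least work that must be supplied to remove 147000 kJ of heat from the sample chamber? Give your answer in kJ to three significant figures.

In absolute terms T_C = 194.87 K and T_H = 293.45 K, so ΔT = 98.58 K.
The reversible limit is COP_R = T_C/ΔT = 1.977, so W_min = Q_C/COP = Q_C·ΔT/T_C.
W_min = 147000 × 98.58/194.87 = 74360 kJ.

74400 kJ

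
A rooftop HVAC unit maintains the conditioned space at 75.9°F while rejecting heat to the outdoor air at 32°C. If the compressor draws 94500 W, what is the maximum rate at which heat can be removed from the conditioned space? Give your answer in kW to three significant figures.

3690 kW

In absolute terms T_C = 297.54 K and T_H = 305.15 K, so ΔT = 7.611 K.
COP_Carnot = T_C/ΔT = 297.54/7.611 = 39.09.
Q̇_max = COP_Carnot × Ẇ = 39.09 × 94500 W = 3694000 W = 3694 kW.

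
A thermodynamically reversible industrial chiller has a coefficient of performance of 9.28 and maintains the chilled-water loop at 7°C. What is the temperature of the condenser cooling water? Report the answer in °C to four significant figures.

COP_R = T_C/(T_H − T_C) gives T_H − T_C = T_C/COP.
With T_C = 280.15 K, T_H = 280.15 × (1 + 1/9.28) = 310.34 K.
Converting, 310.34 K = 37.19°C.

37.19 °C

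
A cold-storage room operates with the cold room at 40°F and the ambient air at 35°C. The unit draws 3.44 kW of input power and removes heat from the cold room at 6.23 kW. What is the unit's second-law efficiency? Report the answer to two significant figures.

COP_actual = Q̇_C/Ẇ = 6.230/3.440 = 1.811.
In absolute terms T_C = 277.59 K and T_H = 308.15 K, so ΔT = 30.56 K.
COP_Carnot = T_C/ΔT = 277.59/30.56 = 9.085.
η_II = COP_actual/COP_Carnot = 1.811/9.085 = 0.1993.

0.20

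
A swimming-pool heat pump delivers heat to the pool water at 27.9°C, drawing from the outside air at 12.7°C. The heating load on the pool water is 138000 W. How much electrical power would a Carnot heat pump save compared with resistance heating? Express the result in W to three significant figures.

In absolute terms T_C = 285.85 K and T_H = 301.05 K, so ΔT = 15.20 K.
COP_Carnot = T_H/ΔT = 301.05/15.20 = 19.81.
Resistance heating needs Ẇ_res = Q̇_H = 138000 W; the reversible heat pump needs only Ẇ_hp = Q̇_H/COP = 6968 W.
Saving = 138000 − 6968 = 131000 W.

131000 W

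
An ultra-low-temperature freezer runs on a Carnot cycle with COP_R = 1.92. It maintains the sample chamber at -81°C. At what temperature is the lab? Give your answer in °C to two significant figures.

19 °C

COP_R = T_C/(T_H − T_C) gives T_H − T_C = T_C/COP.
With T_C = 192.15 K, T_H = 192.15 × (1 + 1/1.92) = 292.23 K.
Converting, 292.23 K = 19.08°C.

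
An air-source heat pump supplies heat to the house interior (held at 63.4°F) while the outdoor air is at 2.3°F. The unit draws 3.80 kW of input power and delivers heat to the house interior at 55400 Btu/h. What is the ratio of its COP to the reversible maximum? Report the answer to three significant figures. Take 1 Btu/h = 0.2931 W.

Converting, Q̇_H = 55400 Btu/h = 16.24 kW, so COP_actual = Q̇_H/Ẇ = 16.24/3.800 = 4.273.
In absolute terms T_C = 256.65 K and T_H = 290.59 K, so ΔT = 33.94 K.
COP_Carnot = T_H/ΔT = 290.59/33.94 = 8.561.
η_II = COP_actual/COP_Carnot = 4.273/8.561 = 0.4991.

0.499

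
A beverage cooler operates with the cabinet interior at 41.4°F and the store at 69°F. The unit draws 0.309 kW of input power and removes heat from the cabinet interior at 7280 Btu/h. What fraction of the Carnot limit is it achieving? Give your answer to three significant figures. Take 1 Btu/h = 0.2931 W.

0.380

Converting, Q̇_C = 7280 Btu/h = 2.134 kW, so COP_actual = Q̇_C/Ẇ = 2.134/0.3090 = 6.905.
In absolute terms T_C = 278.37 K and T_H = 293.71 K, so ΔT = 15.33 K.
COP_Carnot = T_C/ΔT = 278.37/15.33 = 18.15.
η_II = COP_actual/COP_Carnot = 6.905/18.15 = 0.3804.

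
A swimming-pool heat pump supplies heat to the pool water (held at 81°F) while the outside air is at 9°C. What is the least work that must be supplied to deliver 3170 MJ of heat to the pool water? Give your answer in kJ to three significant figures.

In absolute terms T_C = 282.15 K and T_H = 300.37 K, so ΔT = 18.22 K.
The reversible limit is COP_HP = T_H/ΔT = 16.48, so W_min = Q_H/COP = Q_H·ΔT/T_H.
W_min = 3170 × 18.22/300.37 = 192.3 MJ = 192300 kJ.

192000 kJ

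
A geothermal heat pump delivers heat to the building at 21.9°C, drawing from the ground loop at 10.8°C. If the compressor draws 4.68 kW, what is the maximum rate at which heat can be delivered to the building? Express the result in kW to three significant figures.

In absolute terms T_C = 283.95 K and T_H = 295.05 K, so ΔT = 11.10 K.
COP_Carnot = T_H/ΔT = 295.05/11.10 = 26.58.
Q̇_max = COP_Carnot × Ẇ = 26.58 × 4.680 kW = 124.4 kW.

124 kW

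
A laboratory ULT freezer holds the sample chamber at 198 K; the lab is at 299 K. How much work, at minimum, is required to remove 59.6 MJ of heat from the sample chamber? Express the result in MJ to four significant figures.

The reservoir spacing is ΔT = 299 − 198 = 101.0 K.
The reversible limit is COP_R = T_C/ΔT = 1.960, so W_min = Q_C/COP = Q_C·ΔT/T_C.
W_min = 59.60 × 101.0/198.00 = 30.40 MJ.

30.40 MJ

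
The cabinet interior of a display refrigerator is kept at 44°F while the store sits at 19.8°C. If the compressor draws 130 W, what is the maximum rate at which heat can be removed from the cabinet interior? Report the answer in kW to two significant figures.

2.8 kW

In absolute terms T_C = 279.82 K and T_H = 292.95 K, so ΔT = 13.13 K.
COP_Carnot = T_C/ΔT = 279.82/13.13 = 21.31.
Q̇_max = COP_Carnot × Ẇ = 21.31 × 130.0 W = 2770 W = 2.770 kW.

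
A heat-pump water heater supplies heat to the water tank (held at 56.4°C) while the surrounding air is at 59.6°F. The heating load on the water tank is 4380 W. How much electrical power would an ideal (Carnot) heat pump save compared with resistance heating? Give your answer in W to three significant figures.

3830 W

In absolute terms T_C = 288.48 K and T_H = 329.55 K, so ΔT = 41.07 K.
COP_Carnot = T_H/ΔT = 329.55/41.07 = 8.025.
Resistance heating needs Ẇ_res = Q̇_H = 4380 W; the reversible heat pump needs only Ẇ_hp = Q̇_H/COP = 545.8 W.
Saving = 4380 − 545.8 = 3834 W.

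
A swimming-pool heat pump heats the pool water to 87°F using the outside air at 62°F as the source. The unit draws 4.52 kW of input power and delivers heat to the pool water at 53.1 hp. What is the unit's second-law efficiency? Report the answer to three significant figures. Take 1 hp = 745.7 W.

Converting, Q̇_H = 53.10 hp = 39.60 kW, so COP_actual = Q̇_H/Ẇ = 39.60/4.520 = 8.760.
In absolute terms T_C = 289.82 K and T_H = 303.71 K, so ΔT = 13.89 K.
COP_Carnot = T_H/ΔT = 303.71/13.89 = 21.87.
η_II = COP_actual/COP_Carnot = 8.760/21.87 = 0.4006.

0.401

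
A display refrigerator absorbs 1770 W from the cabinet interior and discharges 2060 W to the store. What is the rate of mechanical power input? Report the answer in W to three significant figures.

For a cyclic device the first law requires Q̇_H = Q̇_C + Ẇ.
Ẇ = Q̇_H − Q̇_C = 290.0 W.

290 W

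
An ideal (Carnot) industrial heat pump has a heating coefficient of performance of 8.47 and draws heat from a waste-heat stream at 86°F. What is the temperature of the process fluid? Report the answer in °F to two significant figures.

160 °F

COP_HP = T_H/(T_H − T_C) rearranges to T_H = COP·T_C/(COP − 1).
With T_C = 303.15 K, T_H = 8.47 × 303.15/7.470 = 343.73 K.
Converting, 343.73 K = 159.05°F.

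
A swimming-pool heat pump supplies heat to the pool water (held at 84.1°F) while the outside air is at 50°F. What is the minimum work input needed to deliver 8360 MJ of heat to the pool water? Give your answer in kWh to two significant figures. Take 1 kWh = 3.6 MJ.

150 kWh

In absolute terms T_C = 283.15 K and T_H = 302.09 K, so ΔT = 18.94 K.
The reversible limit is COP_HP = T_H/ΔT = 15.95, so W_min = Q_H/COP = Q_H·ΔT/T_H.
W_min = 8360 × 18.94/302.09 = 524.3 MJ = 145.6 kWh.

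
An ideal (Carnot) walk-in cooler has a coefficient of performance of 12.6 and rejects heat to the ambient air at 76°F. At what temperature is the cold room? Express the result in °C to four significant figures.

2.563 °C

For a Carnot refrigerator COP_R = T_C/(T_H − T_C), so T_C = COP·T_H/(1 + COP).
With T_H = 297.59 K, T_C = 12.6 × 297.59/13.60 = 275.71 K.
Converting, 275.71 K = 2.56°C.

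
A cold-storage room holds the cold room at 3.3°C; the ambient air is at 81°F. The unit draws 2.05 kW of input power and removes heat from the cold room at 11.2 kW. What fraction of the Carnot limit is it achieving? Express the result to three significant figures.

0.473

COP_actual = Q̇_C/Ẇ = 11.20/2.050 = 5.463.
In absolute terms T_C = 276.45 K and T_H = 300.37 K, so ΔT = 23.92 K.
COP_Carnot = T_C/ΔT = 276.45/23.92 = 11.56.
η_II = COP_actual/COP_Carnot = 5.463/11.56 = 0.4728.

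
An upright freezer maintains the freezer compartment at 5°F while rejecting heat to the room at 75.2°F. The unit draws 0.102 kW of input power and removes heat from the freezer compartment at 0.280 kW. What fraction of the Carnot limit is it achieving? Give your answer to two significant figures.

COP_actual = Q̇_C/Ẇ = 0.2800/0.1020 = 2.745.
In absolute terms T_C = 258.15 K and T_H = 297.15 K, so ΔT = 39.00 K.
COP_Carnot = T_C/ΔT = 258.15/39.00 = 6.619.
η_II = COP_actual/COP_Carnot = 2.745/6.619 = 0.4147.

0.41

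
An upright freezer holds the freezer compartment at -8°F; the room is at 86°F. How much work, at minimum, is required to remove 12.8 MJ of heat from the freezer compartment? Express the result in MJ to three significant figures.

In absolute terms T_C = 250.93 K and T_H = 303.15 K, so ΔT = 52.22 K.
The reversible limit is COP_R = T_C/ΔT = 4.805, so W_min = Q_C/COP = Q_C·ΔT/T_C.
W_min = 12.80 × 52.22/250.93 = 2.664 MJ.

2.66 MJ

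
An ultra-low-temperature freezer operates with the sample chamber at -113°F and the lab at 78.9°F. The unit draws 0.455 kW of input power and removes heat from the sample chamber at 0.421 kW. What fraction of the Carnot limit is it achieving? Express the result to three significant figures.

COP_actual = Q̇_C/Ẇ = 0.4210/0.4550 = 0.9253.
In absolute terms T_C = 192.59 K and T_H = 299.21 K, so ΔT = 106.6 K.
COP_Carnot = T_C/ΔT = 192.59/106.6 = 1.807.
η_II = COP_actual/COP_Carnot = 0.9253/1.807 = 0.5122.

0.512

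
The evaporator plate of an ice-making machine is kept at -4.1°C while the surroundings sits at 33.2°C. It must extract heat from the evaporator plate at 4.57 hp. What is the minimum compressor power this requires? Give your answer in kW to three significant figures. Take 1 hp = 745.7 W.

In absolute terms T_C = 269.05 K and T_H = 306.35 K, so ΔT = 37.30 K.
COP_Carnot = T_C/ΔT = 269.05/37.30 = 7.213.
Ẇ_min = Q̇/COP_Carnot = 4.570/7.213 = 0.6336 hp = 0.4725 kW.

0.472 kW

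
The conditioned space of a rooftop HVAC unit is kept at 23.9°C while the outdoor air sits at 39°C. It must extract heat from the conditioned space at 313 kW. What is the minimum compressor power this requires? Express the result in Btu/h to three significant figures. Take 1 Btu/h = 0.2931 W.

In absolute terms T_C = 297.05 K and T_H = 312.15 K, so ΔT = 15.10 K.
COP_Carnot = T_C/ΔT = 297.05/15.10 = 19.67.
Ẇ_min = Q̇/COP_Carnot = 313.0/19.67 = 15.91 kW = 54280 Btu/h.

54300 Btu/h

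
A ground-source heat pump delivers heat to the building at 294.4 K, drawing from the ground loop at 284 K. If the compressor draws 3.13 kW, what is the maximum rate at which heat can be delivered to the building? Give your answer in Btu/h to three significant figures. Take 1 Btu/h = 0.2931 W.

302000 Btu/h

The reservoir spacing is ΔT = 294.4 − 284 = 10.40 K.
COP_Carnot = T_H/ΔT = 294.40/10.40 = 28.31.
Q̇_max = COP_Carnot × Ẇ = 28.31 × 3.130 kW = 88.60 kW = 302300 Btu/h.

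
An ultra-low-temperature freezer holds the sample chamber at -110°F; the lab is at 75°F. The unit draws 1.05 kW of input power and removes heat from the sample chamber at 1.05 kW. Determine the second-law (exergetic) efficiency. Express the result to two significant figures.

COP_actual = Q̇_C/Ẇ = 1.050/1.050 = 1.000.
In absolute terms T_C = 194.26 K and T_H = 297.04 K, so ΔT = 102.8 K.
COP_Carnot = T_C/ΔT = 194.26/102.8 = 1.890.
η_II = COP_actual/COP_Carnot = 1.000/1.890 = 0.5291.

0.53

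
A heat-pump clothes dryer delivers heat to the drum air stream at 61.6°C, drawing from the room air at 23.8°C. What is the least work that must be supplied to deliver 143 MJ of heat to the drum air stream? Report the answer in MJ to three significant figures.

16.1 MJ

In absolute terms T_C = 296.95 K and T_H = 334.75 K, so ΔT = 37.80 K.
The reversible limit is COP_HP = T_H/ΔT = 8.856, so W_min = Q_H/COP = Q_H·ΔT/T_H.
W_min = 143.0 × 37.80/334.75 = 16.15 MJ.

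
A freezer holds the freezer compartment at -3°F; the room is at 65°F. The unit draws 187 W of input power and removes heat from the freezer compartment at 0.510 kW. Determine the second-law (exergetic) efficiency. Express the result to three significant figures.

0.406

Converting, Q̇_C = 0.5100 kW = 510.0 W, so COP_actual = Q̇_C/Ẇ = 510.0/187.0 = 2.727.
In absolute terms T_C = 253.71 K and T_H = 291.48 K, so ΔT = 37.78 K.
COP_Carnot = T_C/ΔT = 253.71/37.78 = 6.716.
η_II = COP_actual/COP_Carnot = 2.727/6.716 = 0.4061.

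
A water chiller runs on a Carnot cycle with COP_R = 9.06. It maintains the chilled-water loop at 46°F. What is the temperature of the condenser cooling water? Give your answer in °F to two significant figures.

100 °F

COP_R = T_C/(T_H − T_C) gives T_H − T_C = T_C/COP.
With T_C = 280.93 K, T_H = 280.93 × (1 + 1/9.06) = 311.94 K.
Converting, 311.94 K = 101.81°F.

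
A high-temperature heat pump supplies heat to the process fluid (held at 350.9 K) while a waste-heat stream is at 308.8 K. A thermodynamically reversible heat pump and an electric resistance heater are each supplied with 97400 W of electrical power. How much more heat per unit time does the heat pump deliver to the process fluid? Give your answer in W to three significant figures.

714000 W

The reservoir spacing is ΔT = 350.9 − 308.8 = 42.10 K.
COP_Carnot = T_H/ΔT = 350.90/42.10 = 8.335.
The heat pump delivers Q̇_H = COP × Ẇ = 811800 W; the resistance heater delivers Ẇ = 97400 W.
Extra = (COP − 1)·Ẇ = 714400 W.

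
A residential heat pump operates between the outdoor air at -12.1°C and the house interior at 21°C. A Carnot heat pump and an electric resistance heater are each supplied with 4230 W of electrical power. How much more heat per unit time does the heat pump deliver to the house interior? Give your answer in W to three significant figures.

In absolute terms T_C = 261.05 K and T_H = 294.15 K, so ΔT = 33.10 K.
COP_Carnot = T_H/ΔT = 294.15/33.10 = 8.887.
The heat pump delivers Q̇_H = COP × Ẇ = 37590 W; the resistance heater delivers Ẇ = 4230 W.
Extra = (COP − 1)·Ẇ = 33360 W.

33400 W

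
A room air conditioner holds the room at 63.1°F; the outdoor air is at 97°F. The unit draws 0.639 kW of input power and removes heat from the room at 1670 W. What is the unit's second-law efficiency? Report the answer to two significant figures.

0.17

Converting, Q̇_C = 1670 W = 1.670 kW, so COP_actual = Q̇_C/Ẇ = 1.670/0.6390 = 2.613.
In absolute terms T_C = 290.43 K and T_H = 309.26 K, so ΔT = 18.83 K.
COP_Carnot = T_C/ΔT = 290.43/18.83 = 15.42.
η_II = COP_actual/COP_Carnot = 2.613/15.42 = 0.1695.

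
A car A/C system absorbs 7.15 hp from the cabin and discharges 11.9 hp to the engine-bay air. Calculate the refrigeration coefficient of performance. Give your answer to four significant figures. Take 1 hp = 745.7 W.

1.505

The first law gives Q̇_H = Q̇_C + Ẇ, so the three rates are Q̇_C = 7.150, Q̇_H = 11.90, Ẇ = 4.750 hp.
COP_R = Q̇_C/Ẇ = 7.150/4.750 = 1.505.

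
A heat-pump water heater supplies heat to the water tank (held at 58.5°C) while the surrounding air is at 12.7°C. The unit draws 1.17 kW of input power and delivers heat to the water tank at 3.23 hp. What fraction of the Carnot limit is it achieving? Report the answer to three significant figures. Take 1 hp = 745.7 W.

0.284

Converting, Q̇_H = 3.230 hp = 2.409 kW, so COP_actual = Q̇_H/Ẇ = 2.409/1.170 = 2.059.
In absolute terms T_C = 285.85 K and T_H = 331.65 K, so ΔT = 45.80 K.
COP_Carnot = T_H/ΔT = 331.65/45.80 = 7.241.
η_II = COP_actual/COP_Carnot = 2.059/7.241 = 0.2843.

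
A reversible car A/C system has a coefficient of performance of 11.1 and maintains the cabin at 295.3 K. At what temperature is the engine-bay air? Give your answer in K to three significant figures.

322 K

COP_R = T_C/(T_H − T_C) gives T_H − T_C = T_C/COP.
With T_C = 295.30 K, T_H = 295.30 × (1 + 1/11.1) = 321.90 K.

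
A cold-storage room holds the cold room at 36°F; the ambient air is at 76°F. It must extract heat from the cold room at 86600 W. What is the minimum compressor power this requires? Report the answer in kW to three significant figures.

6.99 kW

In absolute terms T_C = 275.37 K and T_H = 297.59 K, so ΔT = 22.22 K.
COP_Carnot = T_C/ΔT = 275.37/22.22 = 12.39.
Ẇ_min = Q̇/COP_Carnot = 86600/12.39 = 6989 W = 6.989 kW.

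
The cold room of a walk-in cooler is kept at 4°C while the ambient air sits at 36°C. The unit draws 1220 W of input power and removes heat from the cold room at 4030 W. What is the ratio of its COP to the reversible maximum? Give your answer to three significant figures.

0.381

COP_actual = Q̇_C/Ẇ = 4030/1220 = 3.303.
In absolute terms T_C = 277.15 K and T_H = 309.15 K, so ΔT = 32.00 K.
COP_Carnot = T_C/ΔT = 277.15/32.00 = 8.661.
η_II = COP_actual/COP_Carnot = 3.303/8.661 = 0.3814.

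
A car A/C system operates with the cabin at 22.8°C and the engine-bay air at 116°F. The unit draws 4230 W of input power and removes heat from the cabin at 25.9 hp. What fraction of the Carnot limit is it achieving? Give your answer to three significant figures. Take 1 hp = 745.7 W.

Converting, Q̇_C = 25.90 hp = 19310 W, so COP_actual = Q̇_C/Ẇ = 19310/4230 = 4.566.
In absolute terms T_C = 295.95 K and T_H = 319.82 K, so ΔT = 23.87 K.
COP_Carnot = T_C/ΔT = 295.95/23.87 = 12.40.
η_II = COP_actual/COP_Carnot = 4.566/12.40 = 0.3682.

0.368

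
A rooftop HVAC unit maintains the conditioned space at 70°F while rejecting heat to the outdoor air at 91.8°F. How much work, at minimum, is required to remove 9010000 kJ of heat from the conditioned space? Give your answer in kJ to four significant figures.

In absolute terms T_C = 294.26 K and T_H = 306.37 K, so ΔT = 12.11 K.
The reversible limit is COP_R = T_C/ΔT = 24.30, so W_min = Q_C/COP = Q_C·ΔT/T_C.
W_min = 9010000 × 12.11/294.26 = 370800 kJ.

370800 kJ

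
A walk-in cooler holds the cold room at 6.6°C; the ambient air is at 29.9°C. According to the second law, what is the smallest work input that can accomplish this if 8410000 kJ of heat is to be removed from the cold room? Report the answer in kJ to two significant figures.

In absolute terms T_C = 279.75 K and T_H = 303.05 K, so ΔT = 23.30 K.
The reversible limit is COP_R = T_C/ΔT = 12.01, so W_min = Q_C/COP = Q_C·ΔT/T_C.
W_min = 8410000 × 23.30/279.75 = 700500 kJ.

700000 kJ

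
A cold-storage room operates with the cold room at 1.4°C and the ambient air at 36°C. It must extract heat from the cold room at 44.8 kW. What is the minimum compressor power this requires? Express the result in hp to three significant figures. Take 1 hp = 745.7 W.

7.57 hp

In absolute terms T_C = 274.55 K and T_H = 309.15 K, so ΔT = 34.60 K.
COP_Carnot = T_C/ΔT = 274.55/34.60 = 7.935.
Ẇ_min = Q̇/COP_Carnot = 44.80/7.935 = 5.646 kW = 7.571 hp.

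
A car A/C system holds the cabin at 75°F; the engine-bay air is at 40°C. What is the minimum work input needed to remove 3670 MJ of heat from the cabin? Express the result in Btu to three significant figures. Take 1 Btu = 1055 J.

In absolute terms T_C = 297.04 K and T_H = 313.15 K, so ΔT = 16.11 K.
The reversible limit is COP_R = T_C/ΔT = 18.44, so W_min = Q_C/COP = Q_C·ΔT/T_C.
W_min = 3670 × 16.11/297.04 = 199.1 MJ = 188700 Btu.

189000 Btu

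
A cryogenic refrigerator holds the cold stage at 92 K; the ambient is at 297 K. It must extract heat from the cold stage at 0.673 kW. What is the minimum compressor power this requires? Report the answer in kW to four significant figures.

The reservoir spacing is ΔT = 297 − 92 = 205.0 K.
COP_Carnot = T_C/ΔT = 92.00/205.0 = 0.4488.
Ẇ_min = Q̇/COP_Carnot = 0.6730/0.4488 = 1.500 kW.

1.500 kW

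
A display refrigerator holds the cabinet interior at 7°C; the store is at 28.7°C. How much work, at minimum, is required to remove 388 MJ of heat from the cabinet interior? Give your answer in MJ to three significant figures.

30.1 MJ

In absolute terms T_C = 280.15 K and T_H = 301.85 K, so ΔT = 21.70 K.
The reversible limit is COP_R = T_C/ΔT = 12.91, so W_min = Q_C/COP = Q_C·ΔT/T_C.
W_min = 388.0 × 21.70/280.15 = 30.05 MJ.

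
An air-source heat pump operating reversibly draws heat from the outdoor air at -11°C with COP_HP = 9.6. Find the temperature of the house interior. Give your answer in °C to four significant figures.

19.48 °C

COP_HP = T_H/(T_H − T_C) rearranges to T_H = COP·T_C/(COP − 1).
With T_C = 262.15 K, T_H = 9.6 × 262.15/8.600 = 292.63 K.
Converting, 292.63 K = 19.48°C.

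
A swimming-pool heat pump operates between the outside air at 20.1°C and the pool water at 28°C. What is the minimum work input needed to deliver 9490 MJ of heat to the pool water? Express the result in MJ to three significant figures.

In absolute terms T_C = 293.25 K and T_H = 301.15 K, so ΔT = 7.900 K.
The reversible limit is COP_HP = T_H/ΔT = 38.12, so W_min = Q_H/COP = Q_H·ΔT/T_H.
W_min = 9490 × 7.900/301.15 = 248.9 MJ.

249 MJ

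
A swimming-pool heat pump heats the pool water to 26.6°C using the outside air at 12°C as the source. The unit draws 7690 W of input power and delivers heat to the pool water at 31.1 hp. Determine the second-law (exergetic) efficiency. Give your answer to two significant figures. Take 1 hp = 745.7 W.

Converting, Q̇_H = 31.10 hp = 23190 W, so COP_actual = Q̇_H/Ẇ = 23190/7690 = 3.016.
In absolute terms T_C = 285.15 K and T_H = 299.75 K, so ΔT = 14.60 K.
COP_Carnot = T_H/ΔT = 299.75/14.60 = 20.53.
η_II = COP_actual/COP_Carnot = 3.016/20.53 = 0.1469.

0.15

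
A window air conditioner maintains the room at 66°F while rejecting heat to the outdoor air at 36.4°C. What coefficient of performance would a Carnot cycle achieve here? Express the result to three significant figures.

16.7

In absolute terms T_C = 292.04 K and T_H = 309.55 K, so ΔT = 17.51 K.
For a reversible cycle, COP_Carnot = T_C/ΔT = 292.04/17.51 = 16.68.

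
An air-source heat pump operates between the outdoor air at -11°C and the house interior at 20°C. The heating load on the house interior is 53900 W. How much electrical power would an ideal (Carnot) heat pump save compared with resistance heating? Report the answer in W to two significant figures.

In absolute terms T_C = 262.15 K and T_H = 293.15 K, so ΔT = 31.00 K.
COP_Carnot = T_H/ΔT = 293.15/31.00 = 9.456.
Resistance heating needs Ẇ_res = Q̇_H = 53900 W; the reversible heat pump needs only Ẇ_hp = Q̇_H/COP = 5700 W.
Saving = 53900 − 5700 = 48200 W.

48000 W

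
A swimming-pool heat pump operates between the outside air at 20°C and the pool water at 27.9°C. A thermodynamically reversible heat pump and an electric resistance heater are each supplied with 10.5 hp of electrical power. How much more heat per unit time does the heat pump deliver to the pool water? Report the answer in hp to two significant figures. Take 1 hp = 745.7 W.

In absolute terms T_C = 293.15 K and T_H = 301.05 K, so ΔT = 7.900 K.
COP_Carnot = T_H/ΔT = 301.05/7.900 = 38.11.
The heat pump delivers Q̇_H = COP × Ẇ = 400.1 hp; the resistance heater delivers Ẇ = 10.50 hp.
Extra = (COP − 1)·Ẇ = 389.6 hp.

390 hp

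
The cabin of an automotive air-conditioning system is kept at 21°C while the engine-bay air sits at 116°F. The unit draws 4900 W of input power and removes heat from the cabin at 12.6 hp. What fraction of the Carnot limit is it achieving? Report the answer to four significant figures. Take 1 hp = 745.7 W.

0.1673

Converting, Q̇_C = 12.60 hp = 9396 W, so COP_actual = Q̇_C/Ẇ = 9396/4900 = 1.918.
In absolute terms T_C = 294.15 K and T_H = 319.82 K, so ΔT = 25.67 K.
COP_Carnot = T_C/ΔT = 294.15/25.67 = 11.46.
η_II = COP_actual/COP_Carnot = 1.918/11.46 = 0.1673.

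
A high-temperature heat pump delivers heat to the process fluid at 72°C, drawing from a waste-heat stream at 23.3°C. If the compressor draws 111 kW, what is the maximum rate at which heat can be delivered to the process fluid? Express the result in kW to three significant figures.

787 kW

In absolute terms T_C = 296.45 K and T_H = 345.15 K, so ΔT = 48.70 K.
COP_Carnot = T_H/ΔT = 345.15/48.70 = 7.087.
Q̇_max = COP_Carnot × Ẇ = 7.087 × 111.0 kW = 786.7 kW.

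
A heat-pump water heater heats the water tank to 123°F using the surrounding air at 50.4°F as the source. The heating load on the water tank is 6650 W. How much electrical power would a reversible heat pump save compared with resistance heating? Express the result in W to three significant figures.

5820 W

In absolute terms T_C = 283.37 K and T_H = 323.71 K, so ΔT = 40.33 K.
COP_Carnot = T_H/ΔT = 323.71/40.33 = 8.026.
Resistance heating needs Ẇ_res = Q̇_H = 6650 W; the reversible heat pump needs only Ẇ_hp = Q̇_H/COP = 828.6 W.
Saving = 6650 − 828.6 = 5821 W.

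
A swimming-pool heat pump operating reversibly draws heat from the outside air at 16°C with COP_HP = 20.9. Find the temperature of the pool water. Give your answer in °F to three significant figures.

87.0 °F

COP_HP = T_H/(T_H − T_C) rearranges to T_H = COP·T_C/(COP − 1).
With T_C = 289.15 K, T_H = 20.9 × 289.15/19.90 = 303.68 K.
Converting, 303.68 K = 86.95°F.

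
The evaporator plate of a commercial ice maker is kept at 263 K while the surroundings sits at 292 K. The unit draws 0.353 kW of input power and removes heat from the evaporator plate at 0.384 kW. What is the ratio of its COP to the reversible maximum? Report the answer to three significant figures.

0.120

COP_actual = Q̇_C/Ẇ = 0.3840/0.3530 = 1.088.
The reservoir spacing is ΔT = 292 − 263 = 29.00 K.
COP_Carnot = T_C/ΔT = 263.00/29.00 = 9.069.
η_II = COP_actual/COP_Carnot = 1.088/9.069 = 0.1199.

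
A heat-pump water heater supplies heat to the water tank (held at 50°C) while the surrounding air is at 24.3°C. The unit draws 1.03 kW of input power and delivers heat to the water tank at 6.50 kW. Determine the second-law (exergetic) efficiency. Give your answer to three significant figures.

0.502

COP_actual = Q̇_H/Ẇ = 6.500/1.030 = 6.311.
In absolute terms T_C = 297.45 K and T_H = 323.15 K, so ΔT = 25.70 K.
COP_Carnot = T_H/ΔT = 323.15/25.70 = 12.57.
η_II = COP_actual/COP_Carnot = 6.311/12.57 = 0.5019.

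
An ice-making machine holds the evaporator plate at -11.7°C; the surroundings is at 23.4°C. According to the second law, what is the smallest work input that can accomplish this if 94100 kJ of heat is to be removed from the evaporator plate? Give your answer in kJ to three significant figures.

12600 kJ

In absolute terms T_C = 261.45 K and T_H = 296.55 K, so ΔT = 35.10 K.
The reversible limit is COP_R = T_C/ΔT = 7.449, so W_min = Q_C/COP = Q_C·ΔT/T_C.
W_min = 94100 × 35.10/261.45 = 12630 kJ.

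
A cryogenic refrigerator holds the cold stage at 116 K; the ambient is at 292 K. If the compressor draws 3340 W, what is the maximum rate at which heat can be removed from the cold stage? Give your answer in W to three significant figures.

The reservoir spacing is ΔT = 292 − 116 = 176.0 K.
COP_Carnot = T_C/ΔT = 116.00/176.0 = 0.6591.
Q̇_max = COP_Carnot × Ẇ = 0.6591 × 3340 W = 2201 W.

2200 W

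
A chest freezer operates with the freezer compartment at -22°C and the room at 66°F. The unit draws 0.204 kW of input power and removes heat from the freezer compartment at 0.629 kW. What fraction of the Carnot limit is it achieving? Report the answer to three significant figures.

COP_actual = Q̇_C/Ẇ = 0.6290/0.2040 = 3.083.
In absolute terms T_C = 251.15 K and T_H = 292.04 K, so ΔT = 40.89 K.
COP_Carnot = T_C/ΔT = 251.15/40.89 = 6.142.
η_II = COP_actual/COP_Carnot = 3.083/6.142 = 0.5020.

0.502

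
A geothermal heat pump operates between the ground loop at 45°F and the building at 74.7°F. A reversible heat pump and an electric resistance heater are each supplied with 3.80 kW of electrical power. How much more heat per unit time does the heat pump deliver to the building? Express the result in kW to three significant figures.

64.6 kW

In absolute terms T_C = 280.37 K and T_H = 296.87 K, so ΔT = 16.50 K.
COP_Carnot = T_H/ΔT = 296.87/16.50 = 17.99.
The heat pump delivers Q̇_H = COP × Ẇ = 68.37 kW; the resistance heater delivers Ẇ = 3.800 kW.
Extra = (COP − 1)·Ẇ = 64.57 kW.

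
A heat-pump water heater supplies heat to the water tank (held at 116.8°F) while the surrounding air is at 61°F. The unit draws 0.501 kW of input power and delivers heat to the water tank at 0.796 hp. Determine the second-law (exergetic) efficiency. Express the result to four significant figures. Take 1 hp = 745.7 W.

Converting, Q̇_H = 0.7960 hp = 0.5936 kW, so COP_actual = Q̇_H/Ẇ = 0.5936/0.5010 = 1.185.
In absolute terms T_C = 289.26 K and T_H = 320.26 K, so ΔT = 31.00 K.
COP_Carnot = T_H/ΔT = 320.26/31.00 = 10.33.
η_II = COP_actual/COP_Carnot = 1.185/10.33 = 0.1147.

0.1147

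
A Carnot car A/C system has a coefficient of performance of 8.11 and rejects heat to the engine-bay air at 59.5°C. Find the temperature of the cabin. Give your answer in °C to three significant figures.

23.0 °C

For a Carnot refrigerator COP_R = T_C/(T_H − T_C), so T_C = COP·T_H/(1 + COP).
With T_H = 332.65 K, T_C = 8.11 × 332.65/9.110 = 296.14 K.
Converting, 296.14 K = 22.99°C.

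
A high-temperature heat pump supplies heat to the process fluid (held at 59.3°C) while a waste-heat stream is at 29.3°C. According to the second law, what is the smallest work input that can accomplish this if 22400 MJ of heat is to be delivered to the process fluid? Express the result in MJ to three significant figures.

In absolute terms T_C = 302.45 K and T_H = 332.45 K, so ΔT = 30.00 K.
The reversible limit is COP_HP = T_H/ΔT = 11.08, so W_min = Q_H/COP = Q_H·ΔT/T_H.
W_min = 22400 × 30.00/332.45 = 2021 MJ.

2020 MJ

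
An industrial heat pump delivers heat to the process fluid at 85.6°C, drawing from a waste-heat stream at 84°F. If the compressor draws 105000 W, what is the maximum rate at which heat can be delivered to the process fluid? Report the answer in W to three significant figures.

664000 W

In absolute terms T_C = 302.04 K and T_H = 358.75 K, so ΔT = 56.71 K.
COP_Carnot = T_H/ΔT = 358.75/56.71 = 6.326.
Q̇_max = COP_Carnot × Ẇ = 6.326 × 105000 W = 664200 W.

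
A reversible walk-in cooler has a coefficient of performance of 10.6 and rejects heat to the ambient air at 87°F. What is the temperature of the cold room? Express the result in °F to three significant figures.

39.9 °F

For a Carnot refrigerator COP_R = T_C/(T_H − T_C), so T_C = COP·T_H/(1 + COP).
With T_H = 303.71 K, T_C = 10.6 × 303.71/11.60 = 277.52 K.
Converting, 277.52 K = 39.87°F.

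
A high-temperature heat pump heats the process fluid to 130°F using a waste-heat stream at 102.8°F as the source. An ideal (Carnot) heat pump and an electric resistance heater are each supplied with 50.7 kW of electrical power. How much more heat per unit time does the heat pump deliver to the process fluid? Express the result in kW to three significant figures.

1050 kW

In absolute terms T_C = 312.48 K and T_H = 327.59 K, so ΔT = 15.11 K.
COP_Carnot = T_H/ΔT = 327.59/15.11 = 21.68.
The heat pump delivers Q̇_H = COP × Ẇ = 1099 kW; the resistance heater delivers Ẇ = 50.70 kW.
Extra = (COP − 1)·Ẇ = 1048 kW.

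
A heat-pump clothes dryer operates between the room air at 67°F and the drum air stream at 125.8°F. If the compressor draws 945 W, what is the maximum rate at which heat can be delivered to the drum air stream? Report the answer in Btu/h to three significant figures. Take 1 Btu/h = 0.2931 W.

In absolute terms T_C = 292.59 K and T_H = 325.26 K, so ΔT = 32.67 K.
COP_Carnot = T_H/ΔT = 325.26/32.67 = 9.957.
Q̇_max = COP_Carnot × Ẇ = 9.957 × 945.0 W = 9409 W = 32100 Btu/h.

32100 Btu/h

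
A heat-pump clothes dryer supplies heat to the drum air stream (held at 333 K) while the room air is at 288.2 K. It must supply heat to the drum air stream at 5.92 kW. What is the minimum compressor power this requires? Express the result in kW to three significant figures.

0.796 kW

The reservoir spacing is ΔT = 333 − 288.2 = 44.80 K.
COP_Carnot = T_H/ΔT = 333.00/44.80 = 7.433.
Ẇ_min = Q̇/COP_Carnot = 5.920/7.433 = 0.7964 kW.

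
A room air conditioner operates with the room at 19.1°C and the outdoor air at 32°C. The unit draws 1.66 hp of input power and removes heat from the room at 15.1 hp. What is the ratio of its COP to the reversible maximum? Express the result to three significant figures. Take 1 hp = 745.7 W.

COP_actual = Q̇_C/Ẇ = 15.10/1.660 = 9.096.
In absolute terms T_C = 292.25 K and T_H = 305.15 K, so ΔT = 12.90 K.
COP_Carnot = T_C/ΔT = 292.25/12.90 = 22.66.
η_II = COP_actual/COP_Carnot = 9.096/22.66 = 0.4015.

0.402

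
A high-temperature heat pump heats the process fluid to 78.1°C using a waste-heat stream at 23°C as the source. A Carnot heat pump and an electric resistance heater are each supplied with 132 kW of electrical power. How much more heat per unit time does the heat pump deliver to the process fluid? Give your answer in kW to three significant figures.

In absolute terms T_C = 296.15 K and T_H = 351.25 K, so ΔT = 55.10 K.
COP_Carnot = T_H/ΔT = 351.25/55.10 = 6.375.
The heat pump delivers Q̇_H = COP × Ẇ = 841.5 kW; the resistance heater delivers Ẇ = 132.0 kW.
Extra = (COP − 1)·Ẇ = 709.5 kW.

709 kW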